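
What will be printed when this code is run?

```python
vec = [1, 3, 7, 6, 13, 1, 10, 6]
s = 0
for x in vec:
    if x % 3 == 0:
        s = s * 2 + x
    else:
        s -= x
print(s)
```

x=1: not %3==0, s = 0-1 = -1
x=3: %3==0, s = (-1)*2+3 = 1
x=7: not %3==0, s = 1-7 = -6
x=6: %3==0, s = (-6)*2+6 = -6
x=13: not %3==0, s = (-6)-13 = -19
x=1: not %3==0, s = (-19)-1 = -20
x=10: not %3==0, s = (-20)-10 = -30
x=6: %3==0, s = (-30)*2+6 = -54

-54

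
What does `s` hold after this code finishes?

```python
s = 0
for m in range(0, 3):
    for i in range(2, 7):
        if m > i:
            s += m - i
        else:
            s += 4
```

m=0,i=2: not 0>2, s = 0+4 = 4
m=0,i=3: not 0>3, s = 4+4 = 8
m=0,i=4: not 0>4, s = 8+4 = 12
m=0,i=5: not 0>5, s = 12+4 = 16
m=0,i=6: not 0>6, s = 16+4 = 20
m=1,i=2: not 1>2, s = 20+4 = 24
m=1,i=3: not 1>3, s = 24+4 = 28
m=1,i=4: not 1>4, s = 28+4 = 32
m=1,i=5: not 1>5, s = 32+4 = 36
m=1,i=6: not 1>6, s = 36+4 = 40
m=2,i=2: not 2>2, s = 40+4 = 44
m=2,i=3: not 2>3, s = 44+4 = 48
m=2,i=4: not 2>4, s = 48+4 = 52
m=2,i=5: not 2>5, s = 52+4 = 56
m=2,i=6: not 2>6, s = 56+4 = 60

60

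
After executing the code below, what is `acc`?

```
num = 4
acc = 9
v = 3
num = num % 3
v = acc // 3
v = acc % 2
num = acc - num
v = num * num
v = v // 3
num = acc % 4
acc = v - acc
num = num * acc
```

num = 4%3 = 1
v = 9//3 = 3
v = 9%2 = 1
num = 9-1 = 8
v = 8*8 = 64
v = 64//3 = 21
num = 9%4 = 1
acc = 21-9 = 12
num = 1*12 = 12

12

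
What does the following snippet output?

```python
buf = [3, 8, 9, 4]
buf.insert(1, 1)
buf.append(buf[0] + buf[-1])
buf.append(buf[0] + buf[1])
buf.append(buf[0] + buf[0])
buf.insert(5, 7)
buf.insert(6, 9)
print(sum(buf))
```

insert 1 at 1 → [3, 1, 8, 9, 4]
append buf[0]+buf[-1] = 3+4 = 7 → [3, 1, 8, 9, 4, 7]
append buf[0]+buf[1] = 3+1 = 4 → [3, 1, 8, 9, 4, 7, 4]
append buf[0]+buf[0] = 3+3 = 6 → [3, 1, 8, 9, 4, 7, 4, 6]
insert 7 at 5 → [3, 1, 8, 9, 4, 7, 7, 4, 6]
insert 9 at 6 → [3, 1, 8, 9, 4, 7, 9, 7, 4, 6]
sum = 58

58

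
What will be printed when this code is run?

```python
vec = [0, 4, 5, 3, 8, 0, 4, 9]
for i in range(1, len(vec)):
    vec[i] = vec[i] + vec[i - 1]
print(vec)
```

[0, 4, 9, 12, 20, 20, 24, 33]

i=1: vec[1] = 4+0 = 4 → [0, 4, 5, 3, 8, 0, 4, 9]
i=2: vec[2] = 5+4 = 9 → [0, 4, 9, 3, 8, 0, 4, 9]
i=3: vec[3] = 3+9 = 12 → [0, 4, 9, 12, 8, 0, 4, 9]
i=4: vec[4] = 8+12 = 20 → [0, 4, 9, 12, 20, 0, 4, 9]
i=5: vec[5] = 0+20 = 20 → [0, 4, 9, 12, 20, 20, 4, 9]
i=6: vec[6] = 4+20 = 24 → [0, 4, 9, 12, 20, 20, 24, 9]
i=7: vec[7] = 9+24 = 33 → [0, 4, 9, 12, 20, 20, 24, 33]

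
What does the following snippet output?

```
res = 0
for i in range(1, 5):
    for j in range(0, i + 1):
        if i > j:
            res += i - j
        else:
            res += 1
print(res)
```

i=1,j=0: 1>0, res = 0+1 = 1
i=1,j=1: not 1>1, res = 1+1 = 2
i=2,j=0: 2>0, res = 2+2 = 4
i=2,j=1: 2>1, res = 4+1 = 5
i=2,j=2: not 2>2, res = 5+1 = 6
i=3,j=0: 3>0, res = 6+3 = 9
i=3,j=1: 3>1, res = 9+2 = 11
i=3,j=2: 3>2, res = 11+1 = 12
i=3,j=3: not 3>3, res = 12+1 = 13
i=4,j=0: 4>0, res = 13+4 = 17
i=4,j=1: 4>1, res = 17+3 = 20
i=4,j=2: 4>2, res = 20+2 = 22
i=4,j=3: 4>3, res = 22+1 = 23
i=4,j=4: not 4>4, res = 23+1 = 24

24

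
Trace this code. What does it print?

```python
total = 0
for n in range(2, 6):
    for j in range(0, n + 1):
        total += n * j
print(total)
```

139

n=2,j=0: total = 0+0 = 0
n=2,j=1: total = 0+2 = 2
n=2,j=2: total = 2+4 = 6
n=3,j=0: total = 6+0 = 6
n=3,j=1: total = 6+3 = 9
n=3,j=2: total = 9+6 = 15
n=3,j=3: total = 15+9 = 24
n=4,j=0: total = 24+0 = 24
n=4,j=1: total = 24+4 = 28
n=4,j=2: total = 28+8 = 36
n=4,j=3: total = 36+12 = 48
n=4,j=4: total = 48+16 = 64
n=5,j=0: total = 64+0 = 64
n=5,j=1: total = 64+5 = 69
n=5,j=2: total = 69+10 = 79
n=5,j=3: total = 79+15 = 94
n=5,j=4: total = 94+20 = 114
n=5,j=5: total = 114+25 = 139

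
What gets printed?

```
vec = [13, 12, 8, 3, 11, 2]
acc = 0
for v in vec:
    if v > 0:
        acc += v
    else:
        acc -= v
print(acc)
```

v=13: >0, acc = 0+13 = 13
v=12: >0, acc = 13+12 = 25
v=8: >0, acc = 25+8 = 33
v=3: >0, acc = 33+3 = 36
v=11: >0, acc = 36+11 = 47
v=2: >0, acc = 47+2 = 49

49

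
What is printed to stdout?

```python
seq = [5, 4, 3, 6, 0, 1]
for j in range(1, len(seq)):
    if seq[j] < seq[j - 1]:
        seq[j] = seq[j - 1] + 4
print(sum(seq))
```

j=1: 4<5, seq[1] = 5+4 = 9 → [5, 9, 3, 6, 0, 1]
j=2: 3<9, seq[2] = 9+4 = 13 → [5, 9, 13, 6, 0, 1]
j=3: 6<13, seq[3] = 13+4 = 17 → [5, 9, 13, 17, 0, 1]
j=4: 0<17, seq[4] = 17+4 = 21 → [5, 9, 13, 17, 21, 1]
j=5: 1<21, seq[5] = 21+4 = 25 → [5, 9, 13, 17, 21, 25]
sum = 90

90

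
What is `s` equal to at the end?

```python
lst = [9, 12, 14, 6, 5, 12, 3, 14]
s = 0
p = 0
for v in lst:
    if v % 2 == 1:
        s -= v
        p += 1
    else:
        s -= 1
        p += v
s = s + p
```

39

v=9: odd, s = 0-9 = -9; p=1
v=12: not odd, s = (-9)-1 = -10; p=13
v=14: not odd, s = (-10)-1 = -11; p=27
v=6: not odd, s = (-11)-1 = -12; p=33
v=5: odd, s = (-12)-5 = -17; p=34
v=12: not odd, s = (-17)-1 = -18; p=46
v=3: odd, s = (-18)-3 = -21; p=47
v=14: not odd, s = (-21)-1 = -22; p=61
s+p = (-22)+61 = 39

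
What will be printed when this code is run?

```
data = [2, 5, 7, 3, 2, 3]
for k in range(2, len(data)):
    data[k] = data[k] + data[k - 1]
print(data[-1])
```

20

k=2: data[2] = 7+5 = 12 → [2, 5, 12, 3, 2, 3]
k=3: data[3] = 3+12 = 15 → [2, 5, 12, 15, 2, 3]
k=4: data[4] = 2+15 = 17 → [2, 5, 12, 15, 17, 3]
k=5: data[5] = 3+17 = 20 → [2, 5, 12, 15, 17, 20]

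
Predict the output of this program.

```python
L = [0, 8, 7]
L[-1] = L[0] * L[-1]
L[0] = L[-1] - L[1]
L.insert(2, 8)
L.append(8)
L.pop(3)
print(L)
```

[-8, 8, 8, 8]

L[-1] = L[0]*L[-1] = 0*7 = 0 → [0, 8, 0]
L[0] = L[-1]-L[1] = 0-8 = -8 → [-8, 8, 0]
insert 8 at 2 → [-8, 8, 8, 0]
append 8 → [-8, 8, 8, 0, 8]
pop(3) removes 0 → [-8, 8, 8, 8]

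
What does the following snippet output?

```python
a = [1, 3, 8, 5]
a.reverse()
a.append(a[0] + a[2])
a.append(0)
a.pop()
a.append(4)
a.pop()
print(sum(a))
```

reverse → [5, 8, 3, 1]
append a[0]+a[2] = 5+3 = 8 → [5, 8, 3, 1, 8]
append 0 → [5, 8, 3, 1, 8, 0]
pop() removes 0 → [5, 8, 3, 1, 8]
append 4 → [5, 8, 3, 1, 8, 4]
pop() removes 4 → [5, 8, 3, 1, 8]
sum = 25

25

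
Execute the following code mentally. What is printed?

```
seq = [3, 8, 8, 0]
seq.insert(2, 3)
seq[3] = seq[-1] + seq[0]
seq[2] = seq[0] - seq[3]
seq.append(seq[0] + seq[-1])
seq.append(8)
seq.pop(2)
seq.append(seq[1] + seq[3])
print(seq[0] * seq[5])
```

insert 3 at 2 → [3, 8, 3, 8, 0]
seq[3] = seq[-1]+seq[0] = 0+3 = 3 → [3, 8, 3, 3, 0]
seq[2] = seq[0]-seq[3] = 3-3 = 0 → [3, 8, 0, 3, 0]
append seq[0]+seq[-1] = 3+0 = 3 → [3, 8, 0, 3, 0, 3]
append 8 → [3, 8, 0, 3, 0, 3, 8]
pop(2) removes 0 → [3, 8, 3, 0, 3, 8]
append seq[1]+seq[3] = 8+0 = 8 → [3, 8, 3, 0, 3, 8, 8]
seq[0]*seq[5] = 3*8 = 24

24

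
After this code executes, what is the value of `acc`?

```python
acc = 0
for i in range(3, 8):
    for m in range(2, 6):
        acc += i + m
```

i=3,m=2: acc = 0+5 = 5
i=3,m=3: acc = 5+6 = 11
i=3,m=4: acc = 11+7 = 18
i=3,m=5: acc = 18+8 = 26
i=4,m=2: acc = 26+6 = 32
i=4,m=3: acc = 32+7 = 39
i=4,m=4: acc = 39+8 = 47
i=4,m=5: acc = 47+9 = 56
i=5,m=2: acc = 56+7 = 63
i=5,m=3: acc = 63+8 = 71
i=5,m=4: acc = 71+9 = 80
i=5,m=5: acc = 80+10 = 90
i=6,m=2: acc = 90+8 = 98
i=6,m=3: acc = 98+9 = 107
i=6,m=4: acc = 107+10 = 117
i=6,m=5: acc = 117+11 = 128
i=7,m=2: acc = 128+9 = 137
i=7,m=3: acc = 137+10 = 147
i=7,m=4: acc = 147+11 = 158
i=7,m=5: acc = 158+12 = 170

170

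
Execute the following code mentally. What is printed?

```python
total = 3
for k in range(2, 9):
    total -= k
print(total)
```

-32

k=2: total = 3-2 = 1
k=3: total = 1-3 = -2
k=4: total = (-2)-4 = -6
k=5: total = (-6)-5 = -11
k=6: total = (-11)-6 = -17
k=7: total = (-17)-7 = -24
k=8: total = (-24)-8 = -32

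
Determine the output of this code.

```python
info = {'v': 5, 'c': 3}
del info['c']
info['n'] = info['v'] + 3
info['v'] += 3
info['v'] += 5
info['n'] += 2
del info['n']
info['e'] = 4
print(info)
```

del 'c' → {'v': 5}
info['n'] = info['v']+3 = 8 → {'v': 5, 'n': 8}
info['v'] = 5+3 = 8 → {'v': 8, 'n': 8}
info['v'] = 8+5 = 13 → {'v': 13, 'n': 8}
info['n'] = 8+2 = 10 → {'v': 13, 'n': 10}
del 'n' → {'v': 13}
info['e'] = 4 → {'v': 13, 'e': 4}

{'v': 13, 'e': 4}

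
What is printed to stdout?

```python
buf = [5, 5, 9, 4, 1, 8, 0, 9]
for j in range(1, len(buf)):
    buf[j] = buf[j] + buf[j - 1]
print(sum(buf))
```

186

j=1: buf[1] = 5+5 = 10 → [5, 10, 9, 4, 1, 8, 0, 9]
j=2: buf[2] = 9+10 = 19 → [5, 10, 19, 4, 1, 8, 0, 9]
j=3: buf[3] = 4+19 = 23 → [5, 10, 19, 23, 1, 8, 0, 9]
j=4: buf[4] = 1+23 = 24 → [5, 10, 19, 23, 24, 8, 0, 9]
j=5: buf[5] = 8+24 = 32 → [5, 10, 19, 23, 24, 32, 0, 9]
j=6: buf[6] = 0+32 = 32 → [5, 10, 19, 23, 24, 32, 32, 9]
j=7: buf[7] = 9+32 = 41 → [5, 10, 19, 23, 24, 32, 32, 41]
sum = 186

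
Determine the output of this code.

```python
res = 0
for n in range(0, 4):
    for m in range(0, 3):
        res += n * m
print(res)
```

18

n=0,m=0: res = 0+0 = 0
n=0,m=1: res = 0+0 = 0
n=0,m=2: res = 0+0 = 0
n=1,m=0: res = 0+0 = 0
n=1,m=1: res = 0+1 = 1
n=1,m=2: res = 1+2 = 3
n=2,m=0: res = 3+0 = 3
n=2,m=1: res = 3+2 = 5
n=2,m=2: res = 5+4 = 9
n=3,m=0: res = 9+0 = 9
n=3,m=1: res = 9+3 = 12
n=3,m=2: res = 12+6 = 18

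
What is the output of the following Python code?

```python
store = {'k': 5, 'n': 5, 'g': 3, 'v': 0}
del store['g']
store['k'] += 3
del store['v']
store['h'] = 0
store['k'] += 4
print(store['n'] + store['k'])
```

del 'g' → {'k': 5, 'n': 5, 'v': 0}
store['k'] = 5+3 = 8 → {'k': 8, 'n': 5, 'v': 0}
del 'v' → {'k': 8, 'n': 5}
store['h'] = 0 → {'k': 8, 'n': 5, 'h': 0}
store['k'] = 8+4 = 12 → {'k': 12, 'n': 5, 'h': 0}
store['n']+store['k'] = 5+12 = 17

17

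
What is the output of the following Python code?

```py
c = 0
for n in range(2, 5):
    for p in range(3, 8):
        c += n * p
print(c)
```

n=2,p=3: c = 0+6 = 6
n=2,p=4: c = 6+8 = 14
n=2,p=5: c = 14+10 = 24
n=2,p=6: c = 24+12 = 36
n=2,p=7: c = 36+14 = 50
n=3,p=3: c = 50+9 = 59
n=3,p=4: c = 59+12 = 71
n=3,p=5: c = 71+15 = 86
n=3,p=6: c = 86+18 = 104
n=3,p=7: c = 104+21 = 125
n=4,p=3: c = 125+12 = 137
n=4,p=4: c = 137+16 = 153
n=4,p=5: c = 153+20 = 173
n=4,p=6: c = 173+24 = 197
n=4,p=7: c = 197+28 = 225

225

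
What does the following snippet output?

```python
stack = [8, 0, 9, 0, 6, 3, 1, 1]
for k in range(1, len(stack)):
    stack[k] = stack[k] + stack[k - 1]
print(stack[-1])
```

28

k=1: stack[1] = 0+8 = 8 → [8, 8, 9, 0, 6, 3, 1, 1]
k=2: stack[2] = 9+8 = 17 → [8, 8, 17, 0, 6, 3, 1, 1]
k=3: stack[3] = 0+17 = 17 → [8, 8, 17, 17, 6, 3, 1, 1]
k=4: stack[4] = 6+17 = 23 → [8, 8, 17, 17, 23, 3, 1, 1]
k=5: stack[5] = 3+23 = 26 → [8, 8, 17, 17, 23, 26, 1, 1]
k=6: stack[6] = 1+26 = 27 → [8, 8, 17, 17, 23, 26, 27, 1]
k=7: stack[7] = 1+27 = 28 → [8, 8, 17, 17, 23, 26, 27, 28]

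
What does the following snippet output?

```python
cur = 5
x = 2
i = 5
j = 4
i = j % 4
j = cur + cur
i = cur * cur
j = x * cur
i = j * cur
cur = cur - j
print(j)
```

10

i = 4%4 = 0
j = 5+5 = 10
i = 5*5 = 25
j = 2*5 = 10
i = 10*5 = 50
cur = 5-10 = -5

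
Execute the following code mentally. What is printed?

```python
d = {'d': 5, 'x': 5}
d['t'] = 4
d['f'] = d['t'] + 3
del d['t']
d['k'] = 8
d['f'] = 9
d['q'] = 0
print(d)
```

{'d': 5, 'x': 5, 'f': 9, 'k': 8, 'q': 0}

d['t'] = 4 → {'d': 5, 'x': 5, 't': 4}
d['f'] = d['t']+3 = 7 → {'d': 5, 'x': 5, 't': 4, 'f': 7}
del 't' → {'d': 5, 'x': 5, 'f': 7}
d['k'] = 8 → {'d': 5, 'x': 5, 'f': 7, 'k': 8}
d['f'] = 9 → {'d': 5, 'x': 5, 'f': 9, 'k': 8}
d['q'] = 0 → {'d': 5, 'x': 5, 'f': 9, 'k': 8, 'q': 0}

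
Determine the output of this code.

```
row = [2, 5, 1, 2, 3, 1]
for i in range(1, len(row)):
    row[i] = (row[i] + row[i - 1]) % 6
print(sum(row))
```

i=1: row[1] = (5+2)%6 = 1 → [2, 1, 1, 2, 3, 1]
i=2: row[2] = (1+1)%6 = 2 → [2, 1, 2, 2, 3, 1]
i=3: row[3] = (2+2)%6 = 4 → [2, 1, 2, 4, 3, 1]
i=4: row[4] = (3+4)%6 = 1 → [2, 1, 2, 4, 1, 1]
i=5: row[5] = (1+1)%6 = 2 → [2, 1, 2, 4, 1, 2]
sum = 12

12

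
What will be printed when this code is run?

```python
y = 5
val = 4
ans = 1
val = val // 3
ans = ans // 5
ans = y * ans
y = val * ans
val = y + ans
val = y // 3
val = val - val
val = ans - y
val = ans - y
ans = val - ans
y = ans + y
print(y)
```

val = 4//3 = 1
ans = 1//5 = 0
ans = 5*0 = 0
y = 1*0 = 0
val = 0+0 = 0
val = 0//3 = 0
val = 0-0 = 0
val = 0-0 = 0
val = 0-0 = 0
ans = 0-0 = 0
y = 0+0 = 0

0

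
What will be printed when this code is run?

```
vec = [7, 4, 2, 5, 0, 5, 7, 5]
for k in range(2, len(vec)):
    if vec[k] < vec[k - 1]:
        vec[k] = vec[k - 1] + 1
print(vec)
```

[7, 4, 5, 5, 6, 7, 7, 8]

k=2: 2<4, vec[2] = 4+1 = 5 → [7, 4, 5, 5, 0, 5, 7, 5]
k=3: 5>=5, unchanged → [7, 4, 5, 5, 0, 5, 7, 5]
k=4: 0<5, vec[4] = 5+1 = 6 → [7, 4, 5, 5, 6, 5, 7, 5]
k=5: 5<6, vec[5] = 6+1 = 7 → [7, 4, 5, 5, 6, 7, 7, 5]
k=6: 7>=7, unchanged → [7, 4, 5, 5, 6, 7, 7, 5]
k=7: 5<7, vec[7] = 7+1 = 8 → [7, 4, 5, 5, 6, 7, 7, 8]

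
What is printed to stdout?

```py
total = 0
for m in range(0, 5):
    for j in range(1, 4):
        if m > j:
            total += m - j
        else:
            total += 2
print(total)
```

28

m=0,j=1: not 0>1, total = 0+2 = 2
m=0,j=2: not 0>2, total = 2+2 = 4
m=0,j=3: not 0>3, total = 4+2 = 6
m=1,j=1: not 1>1, total = 6+2 = 8
m=1,j=2: not 1>2, total = 8+2 = 10
m=1,j=3: not 1>3, total = 10+2 = 12
m=2,j=1: 2>1, total = 12+1 = 13
m=2,j=2: not 2>2, total = 13+2 = 15
m=2,j=3: not 2>3, total = 15+2 = 17
m=3,j=1: 3>1, total = 17+2 = 19
m=3,j=2: 3>2, total = 19+1 = 20
m=3,j=3: not 3>3, total = 20+2 = 22
m=4,j=1: 4>1, total = 22+3 = 25
m=4,j=2: 4>2, total = 25+2 = 27
m=4,j=3: 4>3, total = 27+1 = 28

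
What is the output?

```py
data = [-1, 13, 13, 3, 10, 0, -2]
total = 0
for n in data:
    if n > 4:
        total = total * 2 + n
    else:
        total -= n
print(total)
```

92

n=-1: not >4, total = 0-(-1) = 1
n=13: >4, total = 1*2+13 = 15
n=13: >4, total = 15*2+13 = 43
n=3: not >4, total = 43-3 = 40
n=10: >4, total = 40*2+10 = 90
n=0: not >4, total = 90-0 = 90
n=-2: not >4, total = 90-(-2) = 92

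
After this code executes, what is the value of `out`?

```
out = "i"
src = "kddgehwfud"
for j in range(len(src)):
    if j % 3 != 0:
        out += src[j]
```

j=0: skip
j=1: add 'd' → 'id'
j=2: add 'd' → 'idd'
j=3: skip
j=4: add 'e' → 'idde'
j=5: add 'h' → 'iddeh'
j=6: skip
j=7: add 'f' → 'iddehf'
j=8: add 'u' → 'iddehfu'
j=9: skip

'iddehfu'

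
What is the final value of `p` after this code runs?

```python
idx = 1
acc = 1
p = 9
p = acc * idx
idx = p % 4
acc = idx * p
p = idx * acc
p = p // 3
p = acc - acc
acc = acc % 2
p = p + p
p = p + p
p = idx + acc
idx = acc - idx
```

p = 1*1 = 1
idx = 1%4 = 1
acc = 1*1 = 1
p = 1*1 = 1
p = 1//3 = 0
p = 1-1 = 0
acc = 1%2 = 1
p = 0+0 = 0
p = 0+0 = 0
p = 1+1 = 2
idx = 1-1 = 0

2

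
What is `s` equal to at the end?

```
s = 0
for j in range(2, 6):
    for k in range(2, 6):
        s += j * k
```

j=2,k=2: s = 0+4 = 4
j=2,k=3: s = 4+6 = 10
j=2,k=4: s = 10+8 = 18
j=2,k=5: s = 18+10 = 28
j=3,k=2: s = 28+6 = 34
j=3,k=3: s = 34+9 = 43
j=3,k=4: s = 43+12 = 55
j=3,k=5: s = 55+15 = 70
j=4,k=2: s = 70+8 = 78
j=4,k=3: s = 78+12 = 90
j=4,k=4: s = 90+16 = 106
j=4,k=5: s = 106+20 = 126
j=5,k=2: s = 126+10 = 136
j=5,k=3: s = 136+15 = 151
j=5,k=4: s = 151+20 = 171
j=5,k=5: s = 171+25 = 196

196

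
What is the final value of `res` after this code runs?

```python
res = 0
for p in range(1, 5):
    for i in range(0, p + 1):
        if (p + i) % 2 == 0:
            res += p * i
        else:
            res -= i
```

34

p=1,i=0: odd sum, res = 0-0 = 0
p=1,i=1: even sum, res = 0+1 = 1
p=2,i=0: even sum, res = 1+0 = 1
p=2,i=1: odd sum, res = 1-1 = 0
p=2,i=2: even sum, res = 0+4 = 4
p=3,i=0: odd sum, res = 4-0 = 4
p=3,i=1: even sum, res = 4+3 = 7
p=3,i=2: odd sum, res = 7-2 = 5
p=3,i=3: even sum, res = 5+9 = 14
p=4,i=0: even sum, res = 14+0 = 14
p=4,i=1: odd sum, res = 14-1 = 13
p=4,i=2: even sum, res = 13+8 = 21
p=4,i=3: odd sum, res = 21-3 = 18
p=4,i=4: even sum, res = 18+16 = 34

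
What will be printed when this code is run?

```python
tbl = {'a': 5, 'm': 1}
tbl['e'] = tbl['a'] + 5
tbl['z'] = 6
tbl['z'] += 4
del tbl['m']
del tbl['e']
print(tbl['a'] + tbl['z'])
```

15

tbl['e'] = tbl['a']+5 = 10 → {'a': 5, 'm': 1, 'e': 10}
tbl['z'] = 6 → {'a': 5, 'm': 1, 'e': 10, 'z': 6}
tbl['z'] = 6+4 = 10 → {'a': 5, 'm': 1, 'e': 10, 'z': 10}
del 'm' → {'a': 5, 'e': 10, 'z': 10}
del 'e' → {'a': 5, 'z': 10}
tbl['a']+tbl['z'] = 5+10 = 15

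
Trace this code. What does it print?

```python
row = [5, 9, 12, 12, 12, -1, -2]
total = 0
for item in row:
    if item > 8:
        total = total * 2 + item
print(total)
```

item=5: not >8
item=9: >8, total = 0*2+9 = 9
item=12: >8, total = 9*2+12 = 30
item=12: >8, total = 30*2+12 = 72
item=12: >8, total = 72*2+12 = 156
item=-1: not >8
item=-2: not >8

156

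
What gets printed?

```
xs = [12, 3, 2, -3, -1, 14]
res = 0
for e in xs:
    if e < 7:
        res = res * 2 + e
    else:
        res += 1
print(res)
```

42

e=12: not <7, res = 0+1 = 1
e=3: <7, res = 1*2+3 = 5
e=2: <7, res = 5*2+2 = 12
e=-3: <7, res = 12*2+(-3) = 21
e=-1: <7, res = 21*2+(-1) = 41
e=14: not <7, res = 41+1 = 42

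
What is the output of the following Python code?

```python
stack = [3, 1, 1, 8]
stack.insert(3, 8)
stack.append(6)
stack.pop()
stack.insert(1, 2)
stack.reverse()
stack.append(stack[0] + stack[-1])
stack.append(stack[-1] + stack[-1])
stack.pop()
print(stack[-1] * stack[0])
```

insert 8 at 3 → [3, 1, 1, 8, 8]
append 6 → [3, 1, 1, 8, 8, 6]
pop() removes 6 → [3, 1, 1, 8, 8]
insert 2 at 1 → [3, 2, 1, 1, 8, 8]
reverse → [8, 8, 1, 1, 2, 3]
append stack[0]+stack[-1] = 8+3 = 11 → [8, 8, 1, 1, 2, 3, 11]
append stack[-1]+stack[-1] = 11+11 = 22 → [8, 8, 1, 1, 2, 3, 11, 22]
pop() removes 22 → [8, 8, 1, 1, 2, 3, 11]
stack[-1]*stack[0] = 11*8 = 88

88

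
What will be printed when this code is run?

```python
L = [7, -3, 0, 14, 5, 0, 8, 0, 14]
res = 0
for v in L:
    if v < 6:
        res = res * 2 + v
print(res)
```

v=7: not <6
v=-3: <6, res = 0*2+(-3) = -3
v=0: <6, res = (-3)*2+0 = -6
v=14: not <6
v=5: <6, res = (-6)*2+5 = -7
v=0: <6, res = (-7)*2+0 = -14
v=8: not <6
v=0: <6, res = (-14)*2+0 = -28
v=14: not <6

-28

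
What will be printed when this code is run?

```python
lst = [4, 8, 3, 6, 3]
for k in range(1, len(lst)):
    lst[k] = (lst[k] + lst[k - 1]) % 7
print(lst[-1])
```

k=1: lst[1] = (8+4)%7 = 5 → [4, 5, 3, 6, 3]
k=2: lst[2] = (3+5)%7 = 1 → [4, 5, 1, 6, 3]
k=3: lst[3] = (6+1)%7 = 0 → [4, 5, 1, 0, 3]
k=4: lst[4] = (3+0)%7 = 3 → [4, 5, 1, 0, 3]

3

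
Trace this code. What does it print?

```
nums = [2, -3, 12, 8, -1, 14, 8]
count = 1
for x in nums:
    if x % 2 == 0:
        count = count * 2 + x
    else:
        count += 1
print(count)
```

248

x=2: even, count = 1*2+2 = 4
x=-3: not even, count = 4+1 = 5
x=12: even, count = 5*2+12 = 22
x=8: even, count = 22*2+8 = 52
x=-1: not even, count = 52+1 = 53
x=14: even, count = 53*2+14 = 120
x=8: even, count = 120*2+8 = 248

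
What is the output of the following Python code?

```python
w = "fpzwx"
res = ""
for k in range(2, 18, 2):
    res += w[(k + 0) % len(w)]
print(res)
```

zxpwfzxp

k=2: add w[2]='z' → 'z'
k=4: add w[4]='x' → 'zx'
k=6: add w[1]='p' → 'zxp'
k=8: add w[3]='w' → 'zxpw'
k=10: add w[0]='f' → 'zxpwf'
k=12: add w[2]='z' → 'zxpwfz'
k=14: add w[4]='x' → 'zxpwfzx'
k=16: add w[1]='p' → 'zxpwfzxp'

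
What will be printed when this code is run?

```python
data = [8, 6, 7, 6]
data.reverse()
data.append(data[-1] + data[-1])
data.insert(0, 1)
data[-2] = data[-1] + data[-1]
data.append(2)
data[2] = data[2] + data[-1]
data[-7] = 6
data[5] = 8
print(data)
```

reverse → [6, 7, 6, 8]
append data[-1]+data[-1] = 8+8 = 16 → [6, 7, 6, 8, 16]
insert 1 at 0 → [1, 6, 7, 6, 8, 16]
data[-2] = data[-1]+data[-1] = 16+16 = 32 → [1, 6, 7, 6, 32, 16]
append 2 → [1, 6, 7, 6, 32, 16, 2]
data[2] = data[2]+data[-1] = 7+2 = 9 → [1, 6, 9, 6, 32, 16, 2]
data[-7] = 6 → [6, 6, 9, 6, 32, 16, 2]
data[5] = 8 → [6, 6, 9, 6, 32, 8, 2]

[6, 6, 9, 6, 32, 8, 2]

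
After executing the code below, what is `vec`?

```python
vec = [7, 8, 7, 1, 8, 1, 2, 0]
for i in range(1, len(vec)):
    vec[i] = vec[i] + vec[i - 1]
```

i=1: vec[1] = 8+7 = 15 → [7, 15, 7, 1, 8, 1, 2, 0]
i=2: vec[2] = 7+15 = 22 → [7, 15, 22, 1, 8, 1, 2, 0]
i=3: vec[3] = 1+22 = 23 → [7, 15, 22, 23, 8, 1, 2, 0]
i=4: vec[4] = 8+23 = 31 → [7, 15, 22, 23, 31, 1, 2, 0]
i=5: vec[5] = 1+31 = 32 → [7, 15, 22, 23, 31, 32, 2, 0]
i=6: vec[6] = 2+32 = 34 → [7, 15, 22, 23, 31, 32, 34, 0]
i=7: vec[7] = 0+34 = 34 → [7, 15, 22, 23, 31, 32, 34, 34]

[7, 15, 22, 23, 31, 32, 34, 34]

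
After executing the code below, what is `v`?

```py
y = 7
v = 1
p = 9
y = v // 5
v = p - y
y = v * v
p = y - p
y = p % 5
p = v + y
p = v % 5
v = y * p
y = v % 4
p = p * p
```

y = 1//5 = 0
v = 9-0 = 9
y = 9*9 = 81
p = 81-9 = 72
y = 72%5 = 2
p = 9+2 = 11
p = 9%5 = 4
v = 2*4 = 8
y = 8%4 = 0
p = 4*4 = 16

8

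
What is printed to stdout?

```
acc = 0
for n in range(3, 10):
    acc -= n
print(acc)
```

-42

n=3: acc = 0-3 = -3
n=4: acc = (-3)-4 = -7
n=5: acc = (-7)-5 = -12
n=6: acc = (-12)-6 = -18
n=7: acc = (-18)-7 = -25
n=8: acc = (-25)-8 = -33
n=9: acc = (-33)-9 = -42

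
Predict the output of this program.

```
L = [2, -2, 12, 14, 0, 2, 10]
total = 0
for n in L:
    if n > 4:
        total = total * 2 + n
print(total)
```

n=2: not >4
n=-2: not >4
n=12: >4, total = 0*2+12 = 12
n=14: >4, total = 12*2+14 = 38
n=0: not >4
n=2: not >4
n=10: >4, total = 38*2+10 = 86

86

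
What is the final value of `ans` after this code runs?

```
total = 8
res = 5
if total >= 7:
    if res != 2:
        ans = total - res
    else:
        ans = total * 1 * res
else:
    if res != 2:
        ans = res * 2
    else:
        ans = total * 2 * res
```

total=8, res=5
total >= 7 is True; res != 2 is True
→ ans = total - res = 3

3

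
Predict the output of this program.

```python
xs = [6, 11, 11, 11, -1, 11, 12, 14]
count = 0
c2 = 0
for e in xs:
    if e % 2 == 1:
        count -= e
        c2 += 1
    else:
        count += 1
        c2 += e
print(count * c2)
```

e=6: not odd, count = 0+1 = 1; c2=6
e=11: odd, count = 1-11 = -10; c2=7
e=11: odd, count = (-10)-11 = -21; c2=8
e=11: odd, count = (-21)-11 = -32; c2=9
e=-1: odd, count = (-32)-(-1) = -31; c2=10
e=11: odd, count = (-31)-11 = -42; c2=11
e=12: not odd, count = (-42)+1 = -41; c2=23
e=14: not odd, count = (-41)+1 = -40; c2=37
count*c2 = (-40)*37 = -1480

-1480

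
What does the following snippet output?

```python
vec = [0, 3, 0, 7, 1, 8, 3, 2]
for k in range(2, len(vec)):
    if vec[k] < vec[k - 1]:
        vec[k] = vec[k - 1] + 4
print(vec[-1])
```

23

k=2: 0<3, vec[2] = 3+4 = 7 → [0, 3, 7, 7, 1, 8, 3, 2]
k=3: 7>=7, unchanged → [0, 3, 7, 7, 1, 8, 3, 2]
k=4: 1<7, vec[4] = 7+4 = 11 → [0, 3, 7, 7, 11, 8, 3, 2]
k=5: 8<11, vec[5] = 11+4 = 15 → [0, 3, 7, 7, 11, 15, 3, 2]
k=6: 3<15, vec[6] = 15+4 = 19 → [0, 3, 7, 7, 11, 15, 19, 2]
k=7: 2<19, vec[7] = 19+4 = 23 → [0, 3, 7, 7, 11, 15, 19, 23]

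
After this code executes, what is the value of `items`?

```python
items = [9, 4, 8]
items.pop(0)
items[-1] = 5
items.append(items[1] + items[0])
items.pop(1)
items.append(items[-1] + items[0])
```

pop(0) removes 9 → [4, 8]
items[-1] = 5 → [4, 5]
append items[1]+items[0] = 5+4 = 9 → [4, 5, 9]
pop(1) removes 5 → [4, 9]
append items[-1]+items[0] = 9+4 = 13 → [4, 9, 13]

[4, 9, 13]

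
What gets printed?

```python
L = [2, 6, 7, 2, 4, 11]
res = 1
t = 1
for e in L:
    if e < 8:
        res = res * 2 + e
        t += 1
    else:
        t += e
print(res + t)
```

e=2: <8, res = 1*2+2 = 4; t=2
e=6: <8, res = 4*2+6 = 14; t=3
e=7: <8, res = 14*2+7 = 35; t=4
e=2: <8, res = 35*2+2 = 72; t=5
e=4: <8, res = 72*2+4 = 148; t=6
e=11: not <8; t=17
res+t = 148+17 = 165

165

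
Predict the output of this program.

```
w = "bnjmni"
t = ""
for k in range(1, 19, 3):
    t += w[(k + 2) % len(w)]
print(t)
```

mbmbmb

k=1: add w[3]='m' → 'm'
k=4: add w[0]='b' → 'mb'
k=7: add w[3]='m' → 'mbm'
k=10: add w[0]='b' → 'mbmb'
k=13: add w[3]='m' → 'mbmbm'
k=16: add w[0]='b' → 'mbmbmb'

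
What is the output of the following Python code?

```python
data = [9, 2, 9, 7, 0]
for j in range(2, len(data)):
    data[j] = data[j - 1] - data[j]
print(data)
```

[9, 2, -7, -14, -14]

j=2: data[2] = 2-9 = -7 → [9, 2, -7, 7, 0]
j=3: data[3] = (-7)-7 = -14 → [9, 2, -7, -14, 0]
j=4: data[4] = (-14)-0 = -14 → [9, 2, -7, -14, -14]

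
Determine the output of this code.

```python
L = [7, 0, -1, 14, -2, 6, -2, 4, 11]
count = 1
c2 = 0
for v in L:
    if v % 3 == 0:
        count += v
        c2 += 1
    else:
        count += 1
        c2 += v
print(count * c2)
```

462

v=7: not %3==0, count = 1+1 = 2; c2=7
v=0: %3==0, count = 2+0 = 2; c2=8
v=-1: not %3==0, count = 2+1 = 3; c2=7
v=14: not %3==0, count = 3+1 = 4; c2=21
v=-2: not %3==0, count = 4+1 = 5; c2=19
v=6: %3==0, count = 5+6 = 11; c2=20
v=-2: not %3==0, count = 11+1 = 12; c2=18
v=4: not %3==0, count = 12+1 = 13; c2=22
v=11: not %3==0, count = 13+1 = 14; c2=33
count*c2 = 14*33 = 462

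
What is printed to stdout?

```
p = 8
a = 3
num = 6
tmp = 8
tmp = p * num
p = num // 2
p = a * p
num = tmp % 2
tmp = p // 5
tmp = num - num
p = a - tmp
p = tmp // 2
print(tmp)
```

0

tmp = 8*6 = 48
p = 6//2 = 3
p = 3*3 = 9
num = 48%2 = 0
tmp = 9//5 = 1
tmp = 0-0 = 0
p = 3-0 = 3
p = 0//2 = 0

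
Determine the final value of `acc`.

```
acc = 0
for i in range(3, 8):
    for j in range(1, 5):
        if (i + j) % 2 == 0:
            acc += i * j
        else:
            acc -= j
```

94

i=3,j=1: even sum, acc = 0+3 = 3
i=3,j=2: odd sum, acc = 3-2 = 1
i=3,j=3: even sum, acc = 1+9 = 10
i=3,j=4: odd sum, acc = 10-4 = 6
i=4,j=1: odd sum, acc = 6-1 = 5
i=4,j=2: even sum, acc = 5+8 = 13
i=4,j=3: odd sum, acc = 13-3 = 10
i=4,j=4: even sum, acc = 10+16 = 26
i=5,j=1: even sum, acc = 26+5 = 31
i=5,j=2: odd sum, acc = 31-2 = 29
i=5,j=3: even sum, acc = 29+15 = 44
i=5,j=4: odd sum, acc = 44-4 = 40
i=6,j=1: odd sum, acc = 40-1 = 39
i=6,j=2: even sum, acc = 39+12 = 51
i=6,j=3: odd sum, acc = 51-3 = 48
i=6,j=4: even sum, acc = 48+24 = 72
i=7,j=1: even sum, acc = 72+7 = 79
i=7,j=2: odd sum, acc = 79-2 = 77
i=7,j=3: even sum, acc = 77+21 = 98
i=7,j=4: odd sum, acc = 98-4 = 94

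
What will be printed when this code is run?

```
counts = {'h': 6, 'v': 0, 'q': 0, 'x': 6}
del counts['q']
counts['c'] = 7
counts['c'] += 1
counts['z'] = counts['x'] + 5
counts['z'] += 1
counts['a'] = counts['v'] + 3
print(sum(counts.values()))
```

35

del 'q' → {'h': 6, 'v': 0, 'x': 6}
counts['c'] = 7 → {'h': 6, 'v': 0, 'x': 6, 'c': 7}
counts['c'] = 7+1 = 8 → {'h': 6, 'v': 0, 'x': 6, 'c': 8}
counts['z'] = counts['x']+5 = 11 → {'h': 6, 'v': 0, 'x': 6, 'c': 8, 'z': 11}
counts['z'] = 11+1 = 12 → {'h': 6, 'v': 0, 'x': 6, 'c': 8, 'z': 12}
counts['a'] = counts['v']+3 = 3 → {'h': 6, 'v': 0, 'x': 6, 'c': 8, 'z': 12, 'a': 3}
sum of values = 35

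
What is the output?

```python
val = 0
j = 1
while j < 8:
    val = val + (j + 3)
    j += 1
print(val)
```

j=1: val = 0+4 = 4
j=2: val = 4+5 = 9
j=3: val = 9+6 = 15
j=4: val = 15+7 = 22
j=5: val = 22+8 = 30
j=6: val = 30+9 = 39
j=7: val = 39+10 = 49

49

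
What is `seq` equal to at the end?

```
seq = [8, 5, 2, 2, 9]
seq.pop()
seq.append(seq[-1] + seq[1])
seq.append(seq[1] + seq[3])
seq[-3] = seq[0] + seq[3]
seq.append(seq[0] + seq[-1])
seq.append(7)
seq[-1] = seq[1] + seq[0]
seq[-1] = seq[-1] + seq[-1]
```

[8, 5, 2, 10, 7, 7, 15, 26]

pop() removes 9 → [8, 5, 2, 2]
append seq[-1]+seq[1] = 2+5 = 7 → [8, 5, 2, 2, 7]
append seq[1]+seq[3] = 5+2 = 7 → [8, 5, 2, 2, 7, 7]
seq[-3] = seq[0]+seq[3] = 8+2 = 10 → [8, 5, 2, 10, 7, 7]
append seq[0]+seq[-1] = 8+7 = 15 → [8, 5, 2, 10, 7, 7, 15]
append 7 → [8, 5, 2, 10, 7, 7, 15, 7]
seq[-1] = seq[1]+seq[0] = 5+8 = 13 → [8, 5, 2, 10, 7, 7, 15, 13]
seq[-1] = seq[-1]+seq[-1] = 13+13 = 26 → [8, 5, 2, 10, 7, 7, 15, 26]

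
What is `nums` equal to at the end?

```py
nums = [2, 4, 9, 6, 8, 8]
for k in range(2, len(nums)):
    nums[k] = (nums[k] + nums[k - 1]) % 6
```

[2, 4, 1, 1, 3, 5]

k=2: nums[2] = (9+4)%6 = 1 → [2, 4, 1, 6, 8, 8]
k=3: nums[3] = (6+1)%6 = 1 → [2, 4, 1, 1, 8, 8]
k=4: nums[4] = (8+1)%6 = 3 → [2, 4, 1, 1, 3, 8]
k=5: nums[5] = (8+3)%6 = 5 → [2, 4, 1, 1, 3, 5]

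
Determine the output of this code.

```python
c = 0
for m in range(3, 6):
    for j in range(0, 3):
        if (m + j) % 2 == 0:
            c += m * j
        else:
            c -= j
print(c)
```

m=3,j=0: odd sum, c = 0-0 = 0
m=3,j=1: even sum, c = 0+3 = 3
m=3,j=2: odd sum, c = 3-2 = 1
m=4,j=0: even sum, c = 1+0 = 1
m=4,j=1: odd sum, c = 1-1 = 0
m=4,j=2: even sum, c = 0+8 = 8
m=5,j=0: odd sum, c = 8-0 = 8
m=5,j=1: even sum, c = 8+5 = 13
m=5,j=2: odd sum, c = 13-2 = 11

11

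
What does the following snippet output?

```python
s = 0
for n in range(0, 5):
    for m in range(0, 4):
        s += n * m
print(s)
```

n=0,m=0: s = 0+0 = 0
n=0,m=1: s = 0+0 = 0
n=0,m=2: s = 0+0 = 0
n=0,m=3: s = 0+0 = 0
n=1,m=0: s = 0+0 = 0
n=1,m=1: s = 0+1 = 1
n=1,m=2: s = 1+2 = 3
n=1,m=3: s = 3+3 = 6
n=2,m=0: s = 6+0 = 6
n=2,m=1: s = 6+2 = 8
n=2,m=2: s = 8+4 = 12
n=2,m=3: s = 12+6 = 18
n=3,m=0: s = 18+0 = 18
n=3,m=1: s = 18+3 = 21
n=3,m=2: s = 21+6 = 27
n=3,m=3: s = 27+9 = 36
n=4,m=0: s = 36+0 = 36
n=4,m=1: s = 36+4 = 40
n=4,m=2: s = 40+8 = 48
n=4,m=3: s = 48+12 = 60

60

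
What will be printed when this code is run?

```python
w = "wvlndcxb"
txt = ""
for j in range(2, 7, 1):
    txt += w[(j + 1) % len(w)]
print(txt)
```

j=2: add w[3]='n' → 'n'
j=3: add w[4]='d' → 'nd'
j=4: add w[5]='c' → 'ndc'
j=5: add w[6]='x' → 'ndcx'
j=6: add w[7]='b' → 'ndcxb'

ndcxb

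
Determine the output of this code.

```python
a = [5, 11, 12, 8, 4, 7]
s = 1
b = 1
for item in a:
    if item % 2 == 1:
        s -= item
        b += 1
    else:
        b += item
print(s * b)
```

-616

item=5: odd, s = 1-5 = -4; b=2
item=11: odd, s = (-4)-11 = -15; b=3
item=12: not odd; b=15
item=8: not odd; b=23
item=4: not odd; b=27
item=7: odd, s = (-15)-7 = -22; b=28
s*b = (-22)*28 = -616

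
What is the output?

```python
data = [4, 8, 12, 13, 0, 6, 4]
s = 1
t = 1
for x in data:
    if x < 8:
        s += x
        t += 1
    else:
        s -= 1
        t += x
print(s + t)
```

x=4: <8, s = 1+4 = 5; t=2
x=8: not <8, s = 5-1 = 4; t=10
x=12: not <8, s = 4-1 = 3; t=22
x=13: not <8, s = 3-1 = 2; t=35
x=0: <8, s = 2+0 = 2; t=36
x=6: <8, s = 2+6 = 8; t=37
x=4: <8, s = 8+4 = 12; t=38
s+t = 12+38 = 50

50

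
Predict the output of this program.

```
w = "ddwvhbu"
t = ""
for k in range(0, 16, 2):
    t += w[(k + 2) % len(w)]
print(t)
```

k=0: add w[2]='w' → 'w'
k=2: add w[4]='h' → 'wh'
k=4: add w[6]='u' → 'whu'
k=6: add w[1]='d' → 'whud'
k=8: add w[3]='v' → 'whudv'
k=10: add w[5]='b' → 'whudvb'
k=12: add w[0]='d' → 'whudvbd'
k=14: add w[2]='w' → 'whudvbdw'

whudvbdw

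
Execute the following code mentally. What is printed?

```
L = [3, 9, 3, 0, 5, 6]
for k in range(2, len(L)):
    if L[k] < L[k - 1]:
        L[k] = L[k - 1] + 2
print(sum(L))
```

k=2: 3<9, L[2] = 9+2 = 11 → [3, 9, 11, 0, 5, 6]
k=3: 0<11, L[3] = 11+2 = 13 → [3, 9, 11, 13, 5, 6]
k=4: 5<13, L[4] = 13+2 = 15 → [3, 9, 11, 13, 15, 6]
k=5: 6<15, L[5] = 15+2 = 17 → [3, 9, 11, 13, 15, 17]
sum = 68

68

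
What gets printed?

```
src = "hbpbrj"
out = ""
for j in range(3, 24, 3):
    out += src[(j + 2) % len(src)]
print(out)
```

j=3: add src[5]='j' → 'j'
j=6: add src[2]='p' → 'jp'
j=9: add src[5]='j' → 'jpj'
j=12: add src[2]='p' → 'jpjp'
j=15: add src[5]='j' → 'jpjpj'
j=18: add src[2]='p' → 'jpjpjp'
j=21: add src[5]='j' → 'jpjpjpj'

jpjpjpj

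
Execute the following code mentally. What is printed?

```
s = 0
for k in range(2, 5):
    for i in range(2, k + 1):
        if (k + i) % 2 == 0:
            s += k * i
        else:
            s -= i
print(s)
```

k=2,i=2: even sum, s = 0+4 = 4
k=3,i=2: odd sum, s = 4-2 = 2
k=3,i=3: even sum, s = 2+9 = 11
k=4,i=2: even sum, s = 11+8 = 19
k=4,i=3: odd sum, s = 19-3 = 16
k=4,i=4: even sum, s = 16+16 = 32

32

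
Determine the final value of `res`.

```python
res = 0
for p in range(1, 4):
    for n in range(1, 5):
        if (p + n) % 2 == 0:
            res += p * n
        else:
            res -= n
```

12

p=1,n=1: even sum, res = 0+1 = 1
p=1,n=2: odd sum, res = 1-2 = -1
p=1,n=3: even sum, res = (-1)+3 = 2
p=1,n=4: odd sum, res = 2-4 = -2
p=2,n=1: odd sum, res = (-2)-1 = -3
p=2,n=2: even sum, res = (-3)+4 = 1
p=2,n=3: odd sum, res = 1-3 = -2
p=2,n=4: even sum, res = (-2)+8 = 6
p=3,n=1: even sum, res = 6+3 = 9
p=3,n=2: odd sum, res = 9-2 = 7
p=3,n=3: even sum, res = 7+9 = 16
p=3,n=4: odd sum, res = 16-4 = 12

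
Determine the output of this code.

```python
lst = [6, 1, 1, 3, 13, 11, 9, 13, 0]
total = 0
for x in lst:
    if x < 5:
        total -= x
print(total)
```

x=6: not <5
x=1: <5, total = 0-1 = -1
x=1: <5, total = (-1)-1 = -2
x=3: <5, total = (-2)-3 = -5
x=13: not <5
x=11: not <5
x=9: not <5
x=13: not <5
x=0: <5, total = (-5)-0 = -5

-5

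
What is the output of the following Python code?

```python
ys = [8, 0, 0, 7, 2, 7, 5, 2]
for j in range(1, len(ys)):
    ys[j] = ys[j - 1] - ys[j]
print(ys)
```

j=1: ys[1] = 8-0 = 8 → [8, 8, 0, 7, 2, 7, 5, 2]
j=2: ys[2] = 8-0 = 8 → [8, 8, 8, 7, 2, 7, 5, 2]
j=3: ys[3] = 8-7 = 1 → [8, 8, 8, 1, 2, 7, 5, 2]
j=4: ys[4] = 1-2 = -1 → [8, 8, 8, 1, -1, 7, 5, 2]
j=5: ys[5] = (-1)-7 = -8 → [8, 8, 8, 1, -1, -8, 5, 2]
j=6: ys[6] = (-8)-5 = -13 → [8, 8, 8, 1, -1, -8, -13, 2]
j=7: ys[7] = (-13)-2 = -15 → [8, 8, 8, 1, -1, -8, -13, -15]

[8, 8, 8, 1, -1, -8, -13, -15]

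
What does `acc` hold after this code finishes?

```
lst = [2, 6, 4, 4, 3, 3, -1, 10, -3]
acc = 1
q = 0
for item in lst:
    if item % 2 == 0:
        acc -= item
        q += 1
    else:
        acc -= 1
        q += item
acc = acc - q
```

item=2: even, acc = 1-2 = -1; q=1
item=6: even, acc = (-1)-6 = -7; q=2
item=4: even, acc = (-7)-4 = -11; q=3
item=4: even, acc = (-11)-4 = -15; q=4
item=3: not even, acc = (-15)-1 = -16; q=7
item=3: not even, acc = (-16)-1 = -17; q=10
item=-1: not even, acc = (-17)-1 = -18; q=9
item=10: even, acc = (-18)-10 = -28; q=10
item=-3: not even, acc = (-28)-1 = -29; q=7
acc-q = (-29)-7 = -36

-36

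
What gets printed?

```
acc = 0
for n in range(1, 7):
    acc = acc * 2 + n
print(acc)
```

120

n=1: acc = 0*2+1 = 1
n=2: acc = 1*2+2 = 4
n=3: acc = 4*2+3 = 11
n=4: acc = 11*2+4 = 26
n=5: acc = 26*2+5 = 57
n=6: acc = 57*2+6 = 120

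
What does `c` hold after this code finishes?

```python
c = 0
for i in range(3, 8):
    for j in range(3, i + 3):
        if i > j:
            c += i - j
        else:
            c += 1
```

i=3,j=3: not 3>3, c = 0+1 = 1
i=3,j=4: not 3>4, c = 1+1 = 2
i=3,j=5: not 3>5, c = 2+1 = 3
i=4,j=3: 4>3, c = 3+1 = 4
i=4,j=4: not 4>4, c = 4+1 = 5
i=4,j=5: not 4>5, c = 5+1 = 6
i=4,j=6: not 4>6, c = 6+1 = 7
i=5,j=3: 5>3, c = 7+2 = 9
i=5,j=4: 5>4, c = 9+1 = 10
i=5,j=5: not 5>5, c = 10+1 = 11
i=5,j=6: not 5>6, c = 11+1 = 12
i=5,j=7: not 5>7, c = 12+1 = 13
i=6,j=3: 6>3, c = 13+3 = 16
i=6,j=4: 6>4, c = 16+2 = 18
i=6,j=5: 6>5, c = 18+1 = 19
i=6,j=6: not 6>6, c = 19+1 = 20
i=6,j=7: not 6>7, c = 20+1 = 21
i=6,j=8: not 6>8, c = 21+1 = 22
i=7,j=3: 7>3, c = 22+4 = 26
i=7,j=4: 7>4, c = 26+3 = 29
i=7,j=5: 7>5, c = 29+2 = 31
i=7,j=6: 7>6, c = 31+1 = 32
i=7,j=7: not 7>7, c = 32+1 = 33
i=7,j=8: not 7>8, c = 33+1 = 34
i=7,j=9: not 7>9, c = 34+1 = 35

35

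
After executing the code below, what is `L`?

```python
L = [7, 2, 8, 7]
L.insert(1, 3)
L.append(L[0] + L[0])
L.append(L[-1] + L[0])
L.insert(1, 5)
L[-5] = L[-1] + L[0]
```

[7, 5, 3, 28, 8, 7, 14, 21]

insert 3 at 1 → [7, 3, 2, 8, 7]
append L[0]+L[0] = 7+7 = 14 → [7, 3, 2, 8, 7, 14]
append L[-1]+L[0] = 14+7 = 21 → [7, 3, 2, 8, 7, 14, 21]
insert 5 at 1 → [7, 5, 3, 2, 8, 7, 14, 21]
L[-5] = L[-1]+L[0] = 21+7 = 28 → [7, 5, 3, 28, 8, 7, 14, 21]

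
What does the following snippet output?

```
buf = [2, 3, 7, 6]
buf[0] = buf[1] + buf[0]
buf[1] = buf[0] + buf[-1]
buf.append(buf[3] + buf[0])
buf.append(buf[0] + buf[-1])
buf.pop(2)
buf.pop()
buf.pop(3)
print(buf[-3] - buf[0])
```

0

buf[0] = buf[1]+buf[0] = 3+2 = 5 → [5, 3, 7, 6]
buf[1] = buf[0]+buf[-1] = 5+6 = 11 → [5, 11, 7, 6]
append buf[3]+buf[0] = 6+5 = 11 → [5, 11, 7, 6, 11]
append buf[0]+buf[-1] = 5+11 = 16 → [5, 11, 7, 6, 11, 16]
pop(2) removes 7 → [5, 11, 6, 11, 16]
pop() removes 16 → [5, 11, 6, 11]
pop(3) removes 11 → [5, 11, 6]
buf[-3]-buf[0] = 5-5 = 0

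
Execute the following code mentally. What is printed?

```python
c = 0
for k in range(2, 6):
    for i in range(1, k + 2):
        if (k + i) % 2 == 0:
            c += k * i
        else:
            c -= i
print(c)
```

54

k=2,i=1: odd sum, c = 0-1 = -1
k=2,i=2: even sum, c = (-1)+4 = 3
k=2,i=3: odd sum, c = 3-3 = 0
k=3,i=1: even sum, c = 0+3 = 3
k=3,i=2: odd sum, c = 3-2 = 1
k=3,i=3: even sum, c = 1+9 = 10
k=3,i=4: odd sum, c = 10-4 = 6
k=4,i=1: odd sum, c = 6-1 = 5
k=4,i=2: even sum, c = 5+8 = 13
k=4,i=3: odd sum, c = 13-3 = 10
k=4,i=4: even sum, c = 10+16 = 26
k=4,i=5: odd sum, c = 26-5 = 21
k=5,i=1: even sum, c = 21+5 = 26
k=5,i=2: odd sum, c = 26-2 = 24
k=5,i=3: even sum, c = 24+15 = 39
k=5,i=4: odd sum, c = 39-4 = 35
k=5,i=5: even sum, c = 35+25 = 60
k=5,i=6: odd sum, c = 60-6 = 54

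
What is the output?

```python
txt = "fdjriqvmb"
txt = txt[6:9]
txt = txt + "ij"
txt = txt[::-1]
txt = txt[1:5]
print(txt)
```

ibmv

slice [6:9] → 'vmb'
+ 'ij' → 'vmbij'
reverse → 'jibmv'
slice [1:5] → 'ibmv'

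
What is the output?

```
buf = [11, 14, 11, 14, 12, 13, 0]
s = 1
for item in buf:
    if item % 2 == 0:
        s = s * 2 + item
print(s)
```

item=11: not even
item=14: even, s = 1*2+14 = 16
item=11: not even
item=14: even, s = 16*2+14 = 46
item=12: even, s = 46*2+12 = 104
item=13: not even
item=0: even, s = 104*2+0 = 208

208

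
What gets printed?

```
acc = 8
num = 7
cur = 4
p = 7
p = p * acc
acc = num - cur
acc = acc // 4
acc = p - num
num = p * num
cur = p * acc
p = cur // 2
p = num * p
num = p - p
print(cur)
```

p = 7*8 = 56
acc = 7-4 = 3
acc = 3//4 = 0
acc = 56-7 = 49
num = 56*7 = 392
cur = 56*49 = 2744
p = 2744//2 = 1372
p = 392*1372 = 537824
num = 537824-537824 = 0

2744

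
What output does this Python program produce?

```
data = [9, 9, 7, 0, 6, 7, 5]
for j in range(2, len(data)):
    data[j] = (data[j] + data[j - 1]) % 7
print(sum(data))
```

j=2: data[2] = (7+9)%7 = 2 → [9, 9, 2, 0, 6, 7, 5]
j=3: data[3] = (0+2)%7 = 2 → [9, 9, 2, 2, 6, 7, 5]
j=4: data[4] = (6+2)%7 = 1 → [9, 9, 2, 2, 1, 7, 5]
j=5: data[5] = (7+1)%7 = 1 → [9, 9, 2, 2, 1, 1, 5]
j=6: data[6] = (5+1)%7 = 6 → [9, 9, 2, 2, 1, 1, 6]
sum = 30

30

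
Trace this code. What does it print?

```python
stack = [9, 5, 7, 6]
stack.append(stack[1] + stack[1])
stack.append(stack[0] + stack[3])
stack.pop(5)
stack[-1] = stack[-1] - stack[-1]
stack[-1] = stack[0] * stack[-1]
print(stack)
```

[9, 5, 7, 6, 0]

append stack[1]+stack[1] = 5+5 = 10 → [9, 5, 7, 6, 10]
append stack[0]+stack[3] = 9+6 = 15 → [9, 5, 7, 6, 10, 15]
pop(5) removes 15 → [9, 5, 7, 6, 10]
stack[-1] = stack[-1]-stack[-1] = 10-10 = 0 → [9, 5, 7, 6, 0]
stack[-1] = stack[0]*stack[-1] = 9*0 = 0 → [9, 5, 7, 6, 0]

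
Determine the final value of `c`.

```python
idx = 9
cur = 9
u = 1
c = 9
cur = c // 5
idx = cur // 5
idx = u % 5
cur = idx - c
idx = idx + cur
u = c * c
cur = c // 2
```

cur = 9//5 = 1
idx = 1//5 = 0
idx = 1%5 = 1
cur = 1-9 = -8
idx = 1+(-8) = -7
u = 9*9 = 81
cur = 9//2 = 4

9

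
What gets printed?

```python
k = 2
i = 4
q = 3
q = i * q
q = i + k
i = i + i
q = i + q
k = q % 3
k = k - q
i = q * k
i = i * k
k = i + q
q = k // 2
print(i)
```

q = 4*3 = 12
q = 4+2 = 6
i = 4+4 = 8
q = 8+6 = 14
k = 14%3 = 2
k = 2-14 = -12
i = 14*(-12) = -168
i = (-168)*(-12) = 2016
k = 2016+14 = 2030
q = 2030//2 = 1015

2016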